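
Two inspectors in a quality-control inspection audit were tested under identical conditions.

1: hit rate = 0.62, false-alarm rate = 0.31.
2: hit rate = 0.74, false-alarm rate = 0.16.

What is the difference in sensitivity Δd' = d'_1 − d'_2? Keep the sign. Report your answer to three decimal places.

Δd' = -0.836

1: z(0.62) = 0.3055, z(0.31) = -0.4959, d' = 0.8014
2: z(0.74) = 0.6433, z(0.16) = -0.9945, d' = 1.6378
Δd' = d'_1 − d'_2 = 0.8014 − 1.6378 = -0.8364
2 has the higher sensitivity.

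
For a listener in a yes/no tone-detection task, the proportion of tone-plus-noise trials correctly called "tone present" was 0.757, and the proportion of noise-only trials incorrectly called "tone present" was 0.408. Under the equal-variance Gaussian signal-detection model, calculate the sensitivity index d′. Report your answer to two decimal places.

z(H) = 0.697
z(FA) = -0.233
d' = z(H) − z(FA) = 0.697 − (-0.233) = 0.930

d′ = 0.93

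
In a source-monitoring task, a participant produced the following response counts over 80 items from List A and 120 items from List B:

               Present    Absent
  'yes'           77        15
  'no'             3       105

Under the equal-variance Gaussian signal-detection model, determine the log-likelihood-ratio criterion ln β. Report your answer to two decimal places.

H = 77/80 = 0.9625
FA = 15/120 = 0.1250
z(H) = z(0.9625) = 1.780
z(FA) = z(0.1250) = -1.150
ln β = −½·[z(H)² − z(FA)²] = −0.5 × (3.168 − 1.323) = -0.9225

ln β = -0.92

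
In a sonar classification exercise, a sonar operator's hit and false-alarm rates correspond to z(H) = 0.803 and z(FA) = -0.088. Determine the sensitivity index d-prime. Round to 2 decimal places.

d-prime = 0.89

d' = z(H) − z(FA) = 0.803 − (-0.088) = 0.891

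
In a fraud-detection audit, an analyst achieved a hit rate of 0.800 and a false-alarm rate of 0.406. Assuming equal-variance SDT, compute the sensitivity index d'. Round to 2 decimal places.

z(H) = z(0.800) = 0.8416
z(FA) = z(0.406) = -0.2378
d' = z(H) − z(FA) = 0.8416 − (-0.2378) = 1.0794

d' = 1.08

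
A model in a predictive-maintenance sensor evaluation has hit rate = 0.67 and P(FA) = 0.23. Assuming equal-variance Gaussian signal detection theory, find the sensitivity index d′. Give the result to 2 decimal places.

d′ = 1.18

z(H) = 0.4399
z(FA) = -0.7388
d' = z(H) − z(FA) = 0.4399 − (-0.7388) = 1.1787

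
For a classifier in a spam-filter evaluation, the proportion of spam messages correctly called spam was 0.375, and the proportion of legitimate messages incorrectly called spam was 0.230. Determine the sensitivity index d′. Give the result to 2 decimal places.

d′ = 0.42

z(H) = z(0.375) = -0.319
z(FA) = z(0.230) = -0.739
d' = z(H) − z(FA) = -0.319 − (-0.739) = 0.420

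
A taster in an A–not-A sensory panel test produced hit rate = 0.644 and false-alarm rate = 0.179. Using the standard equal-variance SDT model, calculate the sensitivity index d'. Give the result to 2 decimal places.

Φ⁻¹(H) = 0.3692
Φ⁻¹(FA) = -0.9192
d' = z(H) − z(FA) = 0.3692 − (-0.9192) = 1.2884

d' = 1.29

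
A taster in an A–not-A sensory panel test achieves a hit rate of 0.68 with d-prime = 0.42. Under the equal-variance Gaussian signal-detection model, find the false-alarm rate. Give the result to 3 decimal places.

z(hit rate) = z(0.68) = 0.4677
z(FA) = z(H) − d' = 0.4677 − 0.42 = 0.0477
false-alarm rate = Φ(0.0477) = 0.5190

false-alarm rate = 0.519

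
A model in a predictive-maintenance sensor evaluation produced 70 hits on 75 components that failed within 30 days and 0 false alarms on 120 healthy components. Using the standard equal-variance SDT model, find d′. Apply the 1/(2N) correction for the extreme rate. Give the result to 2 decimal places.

The false-alarm rate is 0/120 = 0, so apply the 1/(2N) correction: FA → 1/(2·120) = 0.00417.
z(H) = z(0.93333) = 1.501
z(FA) = z(0.00417) = -2.638
d' = 1.501 − (-2.638) = 4.139

d′ = 4.14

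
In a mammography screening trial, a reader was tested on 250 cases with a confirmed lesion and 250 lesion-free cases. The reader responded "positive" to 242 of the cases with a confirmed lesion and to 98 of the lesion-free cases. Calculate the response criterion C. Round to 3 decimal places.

C = -0.789

H = 242/250 = 0.9680
FA = 98/250 = 0.3920
z(H) = z(0.9680) = 1.8522
z(FA) = z(0.3920) = -0.2741
c = −½·[z(H) + z(FA)] = −0.5 × (1.8522 + (-0.2741)) = -0.78905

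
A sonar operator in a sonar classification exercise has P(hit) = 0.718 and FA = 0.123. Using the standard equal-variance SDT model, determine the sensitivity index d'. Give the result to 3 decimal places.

d' = 1.737

z(H) = z(0.718) = 0.5769
z(FA) = z(0.123) = -1.1601
d' = z(H) − z(FA) = 0.5769 − (-1.1601) = 1.7370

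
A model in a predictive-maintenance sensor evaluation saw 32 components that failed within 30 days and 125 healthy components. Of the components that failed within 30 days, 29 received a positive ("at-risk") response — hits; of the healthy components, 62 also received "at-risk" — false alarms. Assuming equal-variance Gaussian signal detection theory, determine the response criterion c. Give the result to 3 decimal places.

c = -0.654

H = 29/32 = 0.9062
FA = 62/125 = 0.4960
Φ⁻¹(0.9062) = 1.3177, Φ⁻¹(0.4960) = -0.0100
c = −½·[z(H) + z(FA)] = −0.5 × (1.3177 + (-0.0100)) = -0.65385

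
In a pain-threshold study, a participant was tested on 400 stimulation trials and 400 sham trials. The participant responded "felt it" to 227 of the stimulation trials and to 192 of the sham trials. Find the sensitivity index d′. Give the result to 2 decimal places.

H = 227/400 = 0.5675
FA = 192/400 = 0.4800
z(H) = 0.1700
z(FA) = -0.0502
d' = z(H) − z(FA) = 0.1700 − (-0.0502) = 0.2202

d′ = 0.22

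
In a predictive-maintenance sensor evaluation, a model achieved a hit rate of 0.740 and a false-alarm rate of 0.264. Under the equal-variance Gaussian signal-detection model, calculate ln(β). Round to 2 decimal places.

ln β = -0.01

Φ⁻¹(H) = Φ⁻¹(0.740) = 0.643
Φ⁻¹(FA) = Φ⁻¹(0.264) = -0.631
ln β = −½·[z(H)² − z(FA)²] = −0.5 × (0.413 − 0.398) = -0.0075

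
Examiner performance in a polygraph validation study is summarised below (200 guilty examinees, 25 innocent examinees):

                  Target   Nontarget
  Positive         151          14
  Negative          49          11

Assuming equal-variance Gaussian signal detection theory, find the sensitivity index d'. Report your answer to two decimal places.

d' = 0.54

H = 151/200 = 0.7550
FA = 14/25 = 0.5600
Φ⁻¹(H) = Φ⁻¹(0.7550) = 0.690
Φ⁻¹(FA) = Φ⁻¹(0.5600) = 0.151
d' = z(H) − z(FA) = 0.690 − 0.151 = 0.539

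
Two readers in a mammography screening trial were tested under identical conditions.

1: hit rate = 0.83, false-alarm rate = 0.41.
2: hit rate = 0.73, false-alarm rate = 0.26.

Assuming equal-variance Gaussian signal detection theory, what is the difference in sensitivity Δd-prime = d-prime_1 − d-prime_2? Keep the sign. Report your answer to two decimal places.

1: z(0.83) = 0.954, z(0.41) = -0.228, d' = 1.182
2: z(0.73) = 0.613, z(0.26) = -0.643, d' = 1.256
Δd' = d'_1 − d'_2 = 1.182 − 1.256 = -0.074
2 has the higher sensitivity.

Δd-prime = -0.07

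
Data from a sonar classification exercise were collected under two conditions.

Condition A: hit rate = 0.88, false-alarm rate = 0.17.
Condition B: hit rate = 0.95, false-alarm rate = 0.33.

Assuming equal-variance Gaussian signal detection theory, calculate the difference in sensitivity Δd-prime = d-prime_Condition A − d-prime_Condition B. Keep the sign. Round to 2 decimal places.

Condition A: z(0.88) = 1.175, z(0.17) = -0.954, d' = 2.129
Condition B: z(0.95) = 1.645, z(0.33) = -0.440, d' = 2.085
Δd' = d'_Condition A − d'_Condition B = 2.129 − 2.085 = 0.044
Condition A has the higher sensitivity.

Δd-prime = 0.04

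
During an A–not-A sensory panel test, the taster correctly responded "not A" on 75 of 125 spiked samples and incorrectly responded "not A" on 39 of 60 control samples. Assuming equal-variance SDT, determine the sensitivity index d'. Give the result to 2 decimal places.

d' = -0.13

H = 75/125 = 0.6000
FA = 39/60 = 0.6500
z(H) = 0.253
z(FA) = 0.385
d' = z(H) − z(FA) = 0.253 − 0.385 = -0.132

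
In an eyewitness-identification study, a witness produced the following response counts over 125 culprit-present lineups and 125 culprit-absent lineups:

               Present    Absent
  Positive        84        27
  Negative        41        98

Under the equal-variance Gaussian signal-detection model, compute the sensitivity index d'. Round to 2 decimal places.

d' = 1.23

H = 84/125 = 0.6720
FA = 27/125 = 0.2160
Φ⁻¹(H) = 0.4454
Φ⁻¹(FA) = -0.7858
d' = z(H) − z(FA) = 0.4454 − (-0.7858) = 1.2312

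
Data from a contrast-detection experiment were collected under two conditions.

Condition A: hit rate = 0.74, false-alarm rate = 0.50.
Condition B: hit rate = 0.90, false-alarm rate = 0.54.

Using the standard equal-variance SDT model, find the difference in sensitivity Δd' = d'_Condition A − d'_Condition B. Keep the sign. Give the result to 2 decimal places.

Δd' = -0.54

Condition A: z(0.74) = 0.643, z(0.50) = 0.000, d' = 0.643
Condition B: z(0.90) = 1.282, z(0.54) = 0.100, d' = 1.182
Δd' = d'_Condition A − d'_Condition B = 0.643 − 1.182 = -0.539
Condition B has the higher sensitivity.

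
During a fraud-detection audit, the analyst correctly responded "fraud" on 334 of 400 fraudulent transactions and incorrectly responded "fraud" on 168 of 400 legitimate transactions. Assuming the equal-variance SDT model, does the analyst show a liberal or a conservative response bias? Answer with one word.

z(H) = 0.974, z(FA) = -0.202
c = −½·(z(H) + z(FA)) = -0.386
c < 0 → liberal criterion (biased toward responding “yes”).

liberal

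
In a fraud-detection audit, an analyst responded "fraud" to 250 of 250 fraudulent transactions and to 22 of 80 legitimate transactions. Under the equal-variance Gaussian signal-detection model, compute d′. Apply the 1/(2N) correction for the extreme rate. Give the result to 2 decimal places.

The hit rate is 250/250 = 1, so apply the 1/(2N) correction: H → 1 − 1/(2·250) = 0.99800.
z(H) = z(0.99800) = 2.878
z(FA) = z(0.27500) = -0.598
d' = 2.878 − (-0.598) = 3.476

d′ = 3.48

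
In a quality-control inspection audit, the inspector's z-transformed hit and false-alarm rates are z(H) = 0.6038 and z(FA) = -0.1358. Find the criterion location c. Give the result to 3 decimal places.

c = −½·[z(H) + z(FA)] = −½·(0.6038 + (-0.1358)) = -0.2340

c = -0.234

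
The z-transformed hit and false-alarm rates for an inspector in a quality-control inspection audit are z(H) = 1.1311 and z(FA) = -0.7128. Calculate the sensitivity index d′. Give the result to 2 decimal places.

d' = z(H) − z(FA) = 1.1311 − (-0.7128) = 1.8439

d′ = 1.84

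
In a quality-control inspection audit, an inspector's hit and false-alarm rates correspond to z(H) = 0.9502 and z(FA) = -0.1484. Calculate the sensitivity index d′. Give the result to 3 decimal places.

d′ = 1.099

d' = z(H) − z(FA) = 0.9502 − (-0.1484) = 1.0986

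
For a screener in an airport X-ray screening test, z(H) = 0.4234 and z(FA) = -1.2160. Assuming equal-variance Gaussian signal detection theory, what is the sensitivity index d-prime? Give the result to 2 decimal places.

d-prime = 1.64

d' = z(H) − z(FA) = 0.4234 − (-1.2160) = 1.6394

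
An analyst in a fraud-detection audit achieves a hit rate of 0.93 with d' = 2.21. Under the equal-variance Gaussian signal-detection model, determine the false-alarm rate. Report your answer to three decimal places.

z(hit rate) = z(0.93) = 1.4758
z(FA) = z(H) − d' = 1.4758 − 2.21 = -0.7342
false-alarm rate = Φ(-0.7342) = 0.2314

false-alarm rate = 0.231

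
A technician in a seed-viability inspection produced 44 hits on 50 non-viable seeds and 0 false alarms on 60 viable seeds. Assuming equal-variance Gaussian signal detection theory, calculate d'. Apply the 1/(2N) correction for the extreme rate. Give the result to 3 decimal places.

d' = 3.569

The false-alarm rate is 0/60 = 0, so apply the 1/(2N) correction: FA → 1/(2·60) = 0.00833.
z(H) = z(0.88000) = 1.1750
z(FA) = z(0.00833) = -2.3941
d' = 1.1750 − (-2.3941) = 3.5691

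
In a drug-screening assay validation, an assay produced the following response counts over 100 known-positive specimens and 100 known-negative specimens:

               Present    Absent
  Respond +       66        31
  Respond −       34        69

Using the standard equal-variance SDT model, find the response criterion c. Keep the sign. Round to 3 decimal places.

H = 66/100 = 0.6600
FA = 31/100 = 0.3100
z(H) = z(0.6600) = 0.4125
z(FA) = z(0.3100) = -0.4959
c = −½·[z(H) + z(FA)] = −0.5 × (0.4125 + (-0.4959)) = 0.0417
c > 0: the assay has a conservative response bias.

c = 0.042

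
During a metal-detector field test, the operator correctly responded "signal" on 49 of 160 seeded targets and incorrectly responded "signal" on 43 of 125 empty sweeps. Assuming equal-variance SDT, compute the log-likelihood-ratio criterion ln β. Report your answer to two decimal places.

ln β = -0.05

H = 49/160 = 0.3063
FA = 43/125 = 0.3440
Φ⁻¹(H) = Φ⁻¹(0.3063) = -0.506
Φ⁻¹(FA) = Φ⁻¹(0.3440) = -0.402
ln β = −½·[z(H)² − z(FA)²] = −0.5 × (0.256 − 0.162) = -0.047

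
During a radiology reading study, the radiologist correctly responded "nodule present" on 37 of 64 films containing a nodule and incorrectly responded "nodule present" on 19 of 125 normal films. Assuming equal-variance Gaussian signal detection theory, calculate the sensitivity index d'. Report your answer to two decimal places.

H = 37/64 = 0.5781
FA = 19/125 = 0.1520
Φ⁻¹(H) = 0.1970
Φ⁻¹(FA) = -1.0279
d' = z(H) − z(FA) = 0.1970 − (-1.0279) = 1.2249

d' = 1.22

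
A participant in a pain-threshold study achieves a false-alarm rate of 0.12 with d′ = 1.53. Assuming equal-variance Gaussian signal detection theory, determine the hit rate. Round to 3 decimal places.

z(false-alarm rate) = z(0.12) = -1.1750
z(H) = z(FA) + d' = -1.1750 + 1.53 = 0.3550
hit rate = Φ(0.3550) = 0.6387

hit rate = 0.639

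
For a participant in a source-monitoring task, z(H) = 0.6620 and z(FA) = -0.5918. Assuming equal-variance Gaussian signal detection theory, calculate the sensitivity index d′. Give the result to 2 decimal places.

d′ = 1.25

d' = z(H) − z(FA) = 0.6620 − (-0.5918) = 1.2538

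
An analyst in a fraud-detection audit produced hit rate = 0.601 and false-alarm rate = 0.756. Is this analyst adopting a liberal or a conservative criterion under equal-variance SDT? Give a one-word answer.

liberal

z(H) = 0.256, z(FA) = 0.693
c = −½·(z(H) + z(FA)) = -0.4745
c < 0 → liberal criterion (biased toward responding “yes”).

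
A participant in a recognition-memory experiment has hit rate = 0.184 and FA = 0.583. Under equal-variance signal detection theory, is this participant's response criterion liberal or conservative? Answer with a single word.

z(H) = -0.900, z(FA) = 0.210
c = −½·(z(H) + z(FA)) = 0.345
c > 0 → conservative criterion (biased toward responding “no”).

conservative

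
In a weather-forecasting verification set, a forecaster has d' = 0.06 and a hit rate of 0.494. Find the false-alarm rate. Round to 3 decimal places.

z(hit rate) = z(0.494) = -0.0150
z(FA) = z(H) − d' = -0.0150 − 0.06 = -0.0750
false-alarm rate = Φ(-0.0750) = 0.4701

false-alarm rate = 0.470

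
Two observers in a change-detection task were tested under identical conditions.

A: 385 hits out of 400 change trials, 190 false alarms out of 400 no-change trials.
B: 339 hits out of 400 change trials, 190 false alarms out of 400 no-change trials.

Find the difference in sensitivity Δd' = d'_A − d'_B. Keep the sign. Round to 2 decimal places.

Δd' = 0.75

A: z(0.9625) = 1.780, z(0.4750) = -0.063, d' = 1.843
B: z(0.8475) = 1.026, z(0.4750) = -0.063, d' = 1.089
Δd' = d'_A − d'_B = 1.843 − 1.089 = 0.754
A has the higher sensitivity.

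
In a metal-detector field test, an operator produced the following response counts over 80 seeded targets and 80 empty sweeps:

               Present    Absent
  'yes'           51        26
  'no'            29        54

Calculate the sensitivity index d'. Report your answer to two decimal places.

d' = 0.81

H = 51/80 = 0.6375
FA = 26/80 = 0.3250
Φ⁻¹(H) = 0.3518
Φ⁻¹(FA) = -0.4538
d' = z(H) − z(FA) = 0.3518 − (-0.4538) = 0.8056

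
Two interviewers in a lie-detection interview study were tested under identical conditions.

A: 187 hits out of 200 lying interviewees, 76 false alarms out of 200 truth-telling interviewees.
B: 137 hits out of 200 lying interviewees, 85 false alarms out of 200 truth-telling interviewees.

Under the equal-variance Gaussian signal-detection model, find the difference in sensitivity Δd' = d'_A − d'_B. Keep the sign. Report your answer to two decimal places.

A: z(0.9350) = 1.514, z(0.3800) = -0.305, d' = 1.819
B: z(0.6850) = 0.482, z(0.4250) = -0.189, d' = 0.671
Δd' = d'_A − d'_B = 1.819 − 0.671 = 1.148
A has the higher sensitivity.

Δd' = 1.15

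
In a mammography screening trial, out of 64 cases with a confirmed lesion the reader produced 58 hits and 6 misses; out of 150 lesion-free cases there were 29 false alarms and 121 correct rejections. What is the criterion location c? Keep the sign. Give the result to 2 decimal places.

H = 58/64 = 0.9062
FA = 29/150 = 0.1933
Φ⁻¹(H) = 1.318
Φ⁻¹(FA) = -0.866
c = −½·[z(H) + z(FA)] = −0.5 × (1.318 + (-0.866)) = -0.226

c = -0.23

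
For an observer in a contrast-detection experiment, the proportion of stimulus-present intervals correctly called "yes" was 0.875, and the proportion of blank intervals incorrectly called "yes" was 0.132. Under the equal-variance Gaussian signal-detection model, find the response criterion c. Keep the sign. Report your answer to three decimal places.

z(H) = z(0.875) = 1.1503
z(FA) = z(0.132) = -1.1170
c = −½·[z(H) + z(FA)] = −0.5 × (1.1503 + (-1.1170)) = -0.01665
c < 0: the observer has a liberal response bias.

c = -0.017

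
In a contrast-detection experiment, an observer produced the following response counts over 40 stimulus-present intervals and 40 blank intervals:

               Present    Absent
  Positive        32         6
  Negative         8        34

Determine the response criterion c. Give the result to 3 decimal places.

c = 0.097

H = 32/40 = 0.8000
FA = 6/40 = 0.1500
z(H) = 0.8416
z(FA) = -1.0364
c = −½·[z(H) + z(FA)] = −0.5 × (0.8416 + (-1.0364)) = 0.0974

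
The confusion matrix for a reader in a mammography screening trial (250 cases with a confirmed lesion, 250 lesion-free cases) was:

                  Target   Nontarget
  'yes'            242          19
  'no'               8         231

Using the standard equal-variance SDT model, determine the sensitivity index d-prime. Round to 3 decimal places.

d-prime = 3.285

H = 242/250 = 0.9680
FA = 19/250 = 0.0760
Φ⁻¹(H) = Φ⁻¹(0.9680) = 1.8522
Φ⁻¹(FA) = Φ⁻¹(0.0760) = -1.4325
d' = z(H) − z(FA) = 1.8522 − (-1.4325) = 3.2847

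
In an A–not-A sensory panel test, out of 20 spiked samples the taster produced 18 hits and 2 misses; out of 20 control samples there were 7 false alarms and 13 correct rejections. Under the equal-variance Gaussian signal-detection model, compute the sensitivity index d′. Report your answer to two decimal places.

H = 18/20 = 0.9000
FA = 7/20 = 0.3500
z(H) = 1.2816
z(FA) = -0.3853
d' = z(H) − z(FA) = 1.2816 − (-0.3853) = 1.6669

d′ = 1.67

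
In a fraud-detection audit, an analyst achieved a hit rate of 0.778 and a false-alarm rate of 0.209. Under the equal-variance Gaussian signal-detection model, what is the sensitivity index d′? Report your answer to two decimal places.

d′ = 1.58

z(0.778) = 0.7655, z(0.209) = -0.8099
d' = z(H) − z(FA) = 0.7655 − (-0.8099) = 1.5754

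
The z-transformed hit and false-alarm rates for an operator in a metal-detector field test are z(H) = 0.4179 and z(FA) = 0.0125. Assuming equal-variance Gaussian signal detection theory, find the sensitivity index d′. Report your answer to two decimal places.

d' = z(H) − z(FA) = 0.4179 − 0.0125 = 0.4054

d′ = 0.41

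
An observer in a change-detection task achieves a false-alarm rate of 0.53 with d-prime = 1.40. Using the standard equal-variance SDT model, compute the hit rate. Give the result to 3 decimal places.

hit rate = 0.930

z(false-alarm rate) = z(0.53) = 0.0753
z(H) = z(FA) + d' = 0.0753 + 1.40 = 1.4753
hit rate = Φ(1.4753) = 0.9299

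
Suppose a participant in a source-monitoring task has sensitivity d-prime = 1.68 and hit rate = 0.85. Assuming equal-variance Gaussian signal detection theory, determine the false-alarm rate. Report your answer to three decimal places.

false-alarm rate = 0.260

z(hit rate) = z(0.85) = 1.0364
z(FA) = z(H) − d' = 1.0364 − 1.68 = -0.6436
false-alarm rate = Φ(-0.6436) = 0.2599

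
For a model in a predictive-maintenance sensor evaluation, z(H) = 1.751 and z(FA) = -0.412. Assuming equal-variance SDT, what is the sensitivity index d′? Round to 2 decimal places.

d' = z(H) − z(FA) = 1.751 − (-0.412) = 2.163

d′ = 2.16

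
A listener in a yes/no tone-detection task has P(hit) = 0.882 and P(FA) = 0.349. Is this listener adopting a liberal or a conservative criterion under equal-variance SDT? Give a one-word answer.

z(H) = 1.185, z(FA) = -0.388
c = −½·(z(H) + z(FA)) = -0.3985
c < 0 → liberal criterion (biased toward responding “yes”).

liberal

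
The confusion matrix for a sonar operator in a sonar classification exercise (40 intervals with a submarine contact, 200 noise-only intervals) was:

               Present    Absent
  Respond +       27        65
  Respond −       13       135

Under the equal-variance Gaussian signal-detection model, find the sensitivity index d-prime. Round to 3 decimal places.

H = 27/40 = 0.6750
FA = 65/200 = 0.3250
Φ⁻¹(H) = Φ⁻¹(0.6750) = 0.4538
Φ⁻¹(FA) = Φ⁻¹(0.3250) = -0.4538
d' = z(H) − z(FA) = 0.4538 − (-0.4538) = 0.9076

d-prime = 0.908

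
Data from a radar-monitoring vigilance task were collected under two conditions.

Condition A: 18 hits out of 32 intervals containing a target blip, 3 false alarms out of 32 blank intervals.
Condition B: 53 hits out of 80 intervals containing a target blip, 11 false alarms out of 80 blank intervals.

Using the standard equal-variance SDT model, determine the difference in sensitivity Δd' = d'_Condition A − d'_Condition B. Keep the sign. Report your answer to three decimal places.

Δd' = -0.036

Condition A: z(0.5625) = 0.1573, z(0.0938) = -1.3177, d' = 1.4750
Condition B: z(0.6625) = 0.4193, z(0.1375) = -1.0916, d' = 1.5109
Δd' = d'_Condition A − d'_Condition B = 1.4750 − 1.5109 = -0.0359
Condition B has the higher sensitivity.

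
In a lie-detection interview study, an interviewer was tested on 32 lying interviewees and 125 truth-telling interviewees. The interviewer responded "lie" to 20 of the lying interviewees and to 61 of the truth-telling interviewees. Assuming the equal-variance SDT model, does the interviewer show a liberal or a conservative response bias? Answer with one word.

z(H) = 0.319, z(FA) = -0.030
c = −½·(z(H) + z(FA)) = -0.1445
c < 0 → liberal criterion (biased toward responding “yes”).

liberal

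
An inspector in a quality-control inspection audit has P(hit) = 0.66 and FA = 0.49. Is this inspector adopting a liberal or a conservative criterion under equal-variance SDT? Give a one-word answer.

z(H) = 0.412, z(FA) = -0.025
c = −½·(z(H) + z(FA)) = -0.1935
c < 0 → liberal criterion (biased toward responding “yes”).

liberal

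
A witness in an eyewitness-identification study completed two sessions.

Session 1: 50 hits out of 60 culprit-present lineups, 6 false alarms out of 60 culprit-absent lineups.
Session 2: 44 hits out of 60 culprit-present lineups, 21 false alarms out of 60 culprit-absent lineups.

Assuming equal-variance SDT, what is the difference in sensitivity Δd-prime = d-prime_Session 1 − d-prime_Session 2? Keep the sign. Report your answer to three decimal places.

Session 1: z(0.8333) = 0.9673, z(0.1000) = -1.2816, d' = 2.2489
Session 2: z(0.7333) = 0.6228, z(0.3500) = -0.3853, d' = 1.0081
Δd' = d'_Session 1 − d'_Session 2 = 2.2489 − 1.0081 = 1.2408
Session 1 has the higher sensitivity.

Δd-prime = 1.241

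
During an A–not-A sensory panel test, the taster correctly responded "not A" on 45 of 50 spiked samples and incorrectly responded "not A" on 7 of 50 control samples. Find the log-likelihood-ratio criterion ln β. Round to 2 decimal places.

ln β = -0.24

H = 45/50 = 0.9000
FA = 7/50 = 0.1400
z(H) = z(0.9000) = 1.282
z(FA) = z(0.1400) = -1.080
ln β = −½·[z(H)² − z(FA)²] = −0.5 × (1.644 − 1.166) = -0.239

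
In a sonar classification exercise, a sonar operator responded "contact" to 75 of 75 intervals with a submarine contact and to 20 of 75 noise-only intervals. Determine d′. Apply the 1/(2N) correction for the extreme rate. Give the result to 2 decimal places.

d′ = 3.10

The hit rate is 75/75 = 1, so apply the 1/(2N) correction: H → 1 − 1/(2·75) = 0.99333.
z(H) = z(0.99333) = 2.475
z(FA) = z(0.26667) = -0.623
d' = 2.475 − (-0.623) = 3.098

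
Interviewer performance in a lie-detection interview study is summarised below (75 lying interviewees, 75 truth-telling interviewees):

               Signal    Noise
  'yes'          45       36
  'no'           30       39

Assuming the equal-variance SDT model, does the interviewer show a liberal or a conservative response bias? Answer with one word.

liberal

z(H) = 0.253, z(FA) = -0.050
c = −½·(z(H) + z(FA)) = -0.1015
c < 0 → liberal criterion (biased toward responding “yes”).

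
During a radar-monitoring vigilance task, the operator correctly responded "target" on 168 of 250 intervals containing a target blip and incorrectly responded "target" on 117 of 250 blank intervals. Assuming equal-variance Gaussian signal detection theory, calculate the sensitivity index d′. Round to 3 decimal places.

d′ = 0.526

H = 168/250 = 0.6720
FA = 117/250 = 0.4680
z(0.6720) = 0.4454, z(0.4680) = -0.0803
d' = z(H) − z(FA) = 0.4454 − (-0.0803) = 0.5257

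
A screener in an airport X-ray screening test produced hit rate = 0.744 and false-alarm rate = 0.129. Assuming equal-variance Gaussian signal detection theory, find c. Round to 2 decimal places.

Φ⁻¹(H) = Φ⁻¹(0.744) = 0.6557
Φ⁻¹(FA) = Φ⁻¹(0.129) = -1.1311
c = −½·[z(H) + z(FA)] = −0.5 × (0.6557 + (-1.1311)) = 0.2377
c > 0: the screener has a conservative response bias.

c = 0.24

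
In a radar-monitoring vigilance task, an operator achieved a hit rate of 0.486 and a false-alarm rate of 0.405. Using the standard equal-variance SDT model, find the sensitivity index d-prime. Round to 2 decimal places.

d-prime = 0.21

z(H) = z(0.486) = -0.035
z(FA) = z(0.405) = -0.240
d' = z(H) − z(FA) = -0.035 − (-0.240) = 0.205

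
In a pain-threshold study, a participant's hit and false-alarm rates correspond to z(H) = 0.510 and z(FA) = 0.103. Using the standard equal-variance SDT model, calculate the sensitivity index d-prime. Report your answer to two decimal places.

d' = z(H) − z(FA) = 0.510 − 0.103 = 0.407

d-prime = 0.41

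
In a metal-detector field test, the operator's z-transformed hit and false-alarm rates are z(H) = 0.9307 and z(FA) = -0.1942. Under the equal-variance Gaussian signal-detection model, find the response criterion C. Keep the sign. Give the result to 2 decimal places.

C = -0.37

c = −½·[z(H) + z(FA)] = −½·(0.9307 + (-0.1942)) = -0.36825
c < 0: the operator has a liberal response bias.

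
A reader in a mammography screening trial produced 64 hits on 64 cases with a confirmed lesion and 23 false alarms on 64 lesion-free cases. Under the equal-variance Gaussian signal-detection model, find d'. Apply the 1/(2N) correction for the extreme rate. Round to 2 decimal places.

d' = 2.78

The hit rate is 64/64 = 1, so apply the 1/(2N) correction: H → 1 − 1/(2·64) = 0.99219.
z(H) = z(0.99219) = 2.418
z(FA) = z(0.35938) = -0.360
d' = 2.418 − (-0.360) = 2.778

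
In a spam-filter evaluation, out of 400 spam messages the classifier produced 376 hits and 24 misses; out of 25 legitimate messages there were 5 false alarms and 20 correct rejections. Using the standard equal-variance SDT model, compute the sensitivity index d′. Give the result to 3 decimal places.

H = 376/400 = 0.9400
FA = 5/25 = 0.2000
z(H) = z(0.9400) = 1.5548
z(FA) = z(0.2000) = -0.8416
d' = z(H) − z(FA) = 1.5548 − (-0.8416) = 2.3964

d′ = 2.396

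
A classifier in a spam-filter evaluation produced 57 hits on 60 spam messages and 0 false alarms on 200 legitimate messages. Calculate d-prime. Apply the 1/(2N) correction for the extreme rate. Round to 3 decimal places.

d-prime = 4.452

The false-alarm rate is 0/200 = 0, so apply the 1/(2N) correction: FA → 1/(2·200) = 0.00250.
z(H) = z(0.95000) = 1.6449
z(FA) = z(0.00250) = -2.8070
d' = 1.6449 − (-2.8070) = 4.4519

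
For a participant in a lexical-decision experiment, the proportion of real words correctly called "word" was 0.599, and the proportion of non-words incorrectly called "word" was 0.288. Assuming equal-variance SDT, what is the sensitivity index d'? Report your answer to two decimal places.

Φ⁻¹(0.599) = 0.2508, Φ⁻¹(0.288) = -0.5592
d' = z(H) − z(FA) = 0.2508 − (-0.5592) = 0.8100

d' = 0.81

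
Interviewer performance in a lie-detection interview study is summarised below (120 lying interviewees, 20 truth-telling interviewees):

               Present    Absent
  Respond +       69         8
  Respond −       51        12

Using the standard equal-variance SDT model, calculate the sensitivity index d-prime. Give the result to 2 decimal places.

H = 69/120 = 0.5750
FA = 8/20 = 0.4000
z(H) = z(0.5750) = 0.1891
z(FA) = z(0.4000) = -0.2533
d' = z(H) − z(FA) = 0.1891 − (-0.2533) = 0.4424

d-prime = 0.44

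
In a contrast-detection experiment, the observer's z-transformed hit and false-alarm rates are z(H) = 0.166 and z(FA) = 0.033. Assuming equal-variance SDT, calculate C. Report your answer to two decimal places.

C = -0.10

c = −½·[z(H) + z(FA)] = −½·(0.166 + 0.033) = -0.0995
c < 0: the observer has a liberal response bias.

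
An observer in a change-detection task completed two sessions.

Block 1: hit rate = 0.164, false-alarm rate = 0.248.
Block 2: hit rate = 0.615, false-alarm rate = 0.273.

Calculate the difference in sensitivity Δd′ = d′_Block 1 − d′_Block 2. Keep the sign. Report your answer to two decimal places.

Δd′ = -1.19

Block 1: z(0.164) = -0.978, z(0.248) = -0.681, d' = -0.297
Block 2: z(0.615) = 0.292, z(0.273) = -0.604, d' = 0.896
Δd' = d'_Block 1 − d'_Block 2 = -0.297 − 0.896 = -1.193
Block 2 has the higher sensitivity.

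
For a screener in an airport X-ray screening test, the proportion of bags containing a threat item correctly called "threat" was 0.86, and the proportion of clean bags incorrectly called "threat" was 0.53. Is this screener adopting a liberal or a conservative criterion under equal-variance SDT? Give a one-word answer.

z(H) = 1.080, z(FA) = 0.075
c = −½·(z(H) + z(FA)) = -0.5775
c < 0 → liberal criterion (biased toward responding “yes”).

liberal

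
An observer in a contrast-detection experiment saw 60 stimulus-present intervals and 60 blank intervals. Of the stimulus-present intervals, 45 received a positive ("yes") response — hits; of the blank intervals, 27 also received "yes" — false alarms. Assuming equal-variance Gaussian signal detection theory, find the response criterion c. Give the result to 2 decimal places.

H = 45/60 = 0.7500
FA = 27/60 = 0.4500
z(0.7500) = 0.674, z(0.4500) = -0.126
c = −½·[z(H) + z(FA)] = −0.5 × (0.674 + (-0.126)) = -0.274

c = -0.27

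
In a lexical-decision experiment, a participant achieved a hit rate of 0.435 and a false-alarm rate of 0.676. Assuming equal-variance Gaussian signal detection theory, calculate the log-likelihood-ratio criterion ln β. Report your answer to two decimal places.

ln β = 0.09

Φ⁻¹(H) = Φ⁻¹(0.435) = -0.164
Φ⁻¹(FA) = Φ⁻¹(0.676) = 0.457
ln β = −½·[z(H)² − z(FA)²] = −0.5 × (0.027 − 0.209) = 0.091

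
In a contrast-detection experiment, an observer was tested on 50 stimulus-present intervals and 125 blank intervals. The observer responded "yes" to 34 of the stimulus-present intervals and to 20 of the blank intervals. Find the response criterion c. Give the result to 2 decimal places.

c = 0.26

H = 34/50 = 0.6800
FA = 20/125 = 0.1600
Φ⁻¹(H) = 0.468
Φ⁻¹(FA) = -0.994
c = −½·[z(H) + z(FA)] = −0.5 × (0.468 + (-0.994)) = 0.263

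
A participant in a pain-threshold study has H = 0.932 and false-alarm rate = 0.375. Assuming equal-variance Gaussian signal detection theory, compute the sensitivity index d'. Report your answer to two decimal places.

d' = 1.81

z(H) = z(0.932) = 1.4909
z(FA) = z(0.375) = -0.3186
d' = z(H) − z(FA) = 1.4909 − (-0.3186) = 1.8095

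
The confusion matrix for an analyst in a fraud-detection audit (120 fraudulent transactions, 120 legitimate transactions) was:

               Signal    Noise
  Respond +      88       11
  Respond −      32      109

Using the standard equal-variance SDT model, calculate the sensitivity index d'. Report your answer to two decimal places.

H = 88/120 = 0.7333
FA = 11/120 = 0.0917
z(H) = 0.623
z(FA) = -1.330
d' = z(H) − z(FA) = 0.623 − (-1.330) = 1.953

d' = 1.95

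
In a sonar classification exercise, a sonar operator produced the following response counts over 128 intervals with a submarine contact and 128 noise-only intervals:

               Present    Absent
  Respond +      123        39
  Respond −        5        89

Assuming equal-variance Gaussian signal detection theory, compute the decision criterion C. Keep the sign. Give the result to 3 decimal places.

H = 123/128 = 0.9609
FA = 39/128 = 0.3047
z(0.9609) = 1.7612, z(0.3047) = -0.5109
c = −½·[z(H) + z(FA)] = −0.5 × (1.7612 + (-0.5109)) = -0.62515
c < 0: the sonar operator has a liberal response bias.

C = -0.625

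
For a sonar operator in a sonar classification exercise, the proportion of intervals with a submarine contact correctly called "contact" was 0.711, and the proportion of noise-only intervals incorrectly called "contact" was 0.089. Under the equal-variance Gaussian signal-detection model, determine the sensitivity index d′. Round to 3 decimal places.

d′ = 1.903

z(0.711) = 0.5563, z(0.089) = -1.3469
d' = z(H) − z(FA) = 0.5563 − (-1.3469) = 1.9032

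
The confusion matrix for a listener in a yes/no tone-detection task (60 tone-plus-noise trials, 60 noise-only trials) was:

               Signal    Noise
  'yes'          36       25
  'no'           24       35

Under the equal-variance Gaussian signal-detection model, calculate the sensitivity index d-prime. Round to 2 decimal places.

d-prime = 0.46

H = 36/60 = 0.6000
FA = 25/60 = 0.4167
z(H) = z(0.6000) = 0.2533
z(FA) = z(0.4167) = -0.2103
d' = z(H) − z(FA) = 0.2533 − (-0.2103) = 0.4636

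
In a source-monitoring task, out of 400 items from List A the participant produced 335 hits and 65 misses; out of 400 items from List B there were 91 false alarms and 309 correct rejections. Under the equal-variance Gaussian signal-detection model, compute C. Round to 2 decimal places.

H = 335/400 = 0.8375
FA = 91/400 = 0.2275
z(0.8375) = 0.9842, z(0.2275) = -0.7471
c = −½·[z(H) + z(FA)] = −0.5 × (0.9842 + (-0.7471)) = -0.11855

C = -0.12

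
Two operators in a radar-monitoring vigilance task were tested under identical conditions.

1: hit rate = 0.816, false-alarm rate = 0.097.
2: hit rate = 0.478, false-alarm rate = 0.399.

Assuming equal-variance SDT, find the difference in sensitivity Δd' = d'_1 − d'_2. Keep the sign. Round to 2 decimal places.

1: z(0.816) = 0.900, z(0.097) = -1.299, d' = 2.199
2: z(0.478) = -0.055, z(0.399) = -0.256, d' = 0.201
Δd' = d'_1 − d'_2 = 2.199 − 0.201 = 1.998
1 has the higher sensitivity.

Δd' = 2.00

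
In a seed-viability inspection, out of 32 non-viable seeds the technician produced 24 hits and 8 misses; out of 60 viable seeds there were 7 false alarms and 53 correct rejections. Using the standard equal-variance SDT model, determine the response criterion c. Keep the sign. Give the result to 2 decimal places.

H = 24/32 = 0.7500
FA = 7/60 = 0.1167
z(H) = 0.674
z(FA) = -1.192
c = −½·[z(H) + z(FA)] = −0.5 × (0.674 + (-1.192)) = 0.259
c > 0: the technician has a conservative response bias.

c = 0.26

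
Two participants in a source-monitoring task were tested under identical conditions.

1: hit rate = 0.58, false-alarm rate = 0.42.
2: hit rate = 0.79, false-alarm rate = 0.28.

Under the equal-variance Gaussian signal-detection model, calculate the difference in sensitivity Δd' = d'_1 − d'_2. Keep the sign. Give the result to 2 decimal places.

Δd' = -0.99

1: z(0.58) = 0.202, z(0.42) = -0.202, d' = 0.404
2: z(0.79) = 0.806, z(0.28) = -0.583, d' = 1.389
Δd' = d'_1 − d'_2 = 0.404 − 1.389 = -0.985
2 has the higher sensitivity.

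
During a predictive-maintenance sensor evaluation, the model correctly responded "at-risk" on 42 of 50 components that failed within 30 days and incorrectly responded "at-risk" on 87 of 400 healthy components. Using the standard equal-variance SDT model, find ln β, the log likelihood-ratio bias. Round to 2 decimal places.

ln β = -0.19

H = 42/50 = 0.8400
FA = 87/400 = 0.2175
Φ⁻¹(H) = Φ⁻¹(0.8400) = 0.994
Φ⁻¹(FA) = Φ⁻¹(0.2175) = -0.781
ln β = −½·[z(H)² − z(FA)²] = −0.5 × (0.988 − 0.610) = -0.189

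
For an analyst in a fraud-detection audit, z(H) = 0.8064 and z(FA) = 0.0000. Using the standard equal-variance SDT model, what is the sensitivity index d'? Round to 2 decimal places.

d' = z(H) − z(FA) = 0.8064 − 0.0000 = 0.8064

d' = 0.81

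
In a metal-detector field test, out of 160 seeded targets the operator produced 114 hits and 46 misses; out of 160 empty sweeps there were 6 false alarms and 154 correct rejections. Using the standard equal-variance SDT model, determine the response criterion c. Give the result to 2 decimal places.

c = 0.61

H = 114/160 = 0.7125
FA = 6/160 = 0.0375
Φ⁻¹(0.7125) = 0.5607, Φ⁻¹(0.0375) = -1.7805
c = −½·[z(H) + z(FA)] = −0.5 × (0.5607 + (-1.7805)) = 0.6099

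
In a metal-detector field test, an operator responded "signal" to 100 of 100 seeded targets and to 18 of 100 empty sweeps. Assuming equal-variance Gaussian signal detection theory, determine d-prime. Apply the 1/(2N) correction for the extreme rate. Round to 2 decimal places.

The hit rate is 100/100 = 1, so apply the 1/(2N) correction: H → 1 − 1/(2·100) = 0.99500.
z(H) = z(0.99500) = 2.576
z(FA) = z(0.18000) = -0.915
d' = 2.576 − (-0.915) = 3.491

d-prime = 3.49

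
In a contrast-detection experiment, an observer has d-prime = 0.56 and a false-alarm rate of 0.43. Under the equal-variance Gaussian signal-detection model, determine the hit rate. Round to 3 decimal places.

hit rate = 0.649

z(false-alarm rate) = z(0.43) = -0.1764
z(H) = z(FA) + d' = -0.1764 + 0.56 = 0.3836
hit rate = Φ(0.3836) = 0.6494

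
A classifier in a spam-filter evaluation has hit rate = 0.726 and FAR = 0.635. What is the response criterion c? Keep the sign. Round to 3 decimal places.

Φ⁻¹(H) = Φ⁻¹(0.726) = 0.6008
Φ⁻¹(FA) = Φ⁻¹(0.635) = 0.3451
c = −½·[z(H) + z(FA)] = −0.5 × (0.6008 + 0.3451) = -0.47295

c = -0.473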